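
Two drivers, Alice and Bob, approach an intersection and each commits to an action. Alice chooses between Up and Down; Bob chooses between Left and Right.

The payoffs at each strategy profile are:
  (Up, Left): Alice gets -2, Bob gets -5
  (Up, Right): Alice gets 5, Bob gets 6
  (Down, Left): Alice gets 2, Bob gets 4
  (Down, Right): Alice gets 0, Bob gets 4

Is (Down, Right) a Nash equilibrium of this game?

No

At (Down, Right), Alice earns 0; switching to Up would give 5, so Alice would deviate.
Bob earns 4; switching to Left would give 4, so Bob has no profitable deviation.
Since at least one player can profitably deviate, this is not a Nash equilibrium.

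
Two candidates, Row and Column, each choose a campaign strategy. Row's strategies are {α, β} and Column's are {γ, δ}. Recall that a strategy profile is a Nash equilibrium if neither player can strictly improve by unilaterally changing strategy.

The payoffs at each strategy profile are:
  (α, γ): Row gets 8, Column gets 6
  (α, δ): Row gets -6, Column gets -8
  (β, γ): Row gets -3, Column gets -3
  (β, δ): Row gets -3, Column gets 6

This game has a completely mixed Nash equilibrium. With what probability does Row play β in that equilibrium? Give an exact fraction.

14/23

Let x be the probability that Row plays α. In a completely mixed equilibrium, Column must be indifferent between γ and δ.
Column's expected payoff from γ is 6x − 3(1−x); from δ it is −8x + 6(1−x).
Setting these equal: 9x − 3 = −14x + 6, so x = 9/23.
Therefore Row plays β with probability 1 − 9/23 = 14/23.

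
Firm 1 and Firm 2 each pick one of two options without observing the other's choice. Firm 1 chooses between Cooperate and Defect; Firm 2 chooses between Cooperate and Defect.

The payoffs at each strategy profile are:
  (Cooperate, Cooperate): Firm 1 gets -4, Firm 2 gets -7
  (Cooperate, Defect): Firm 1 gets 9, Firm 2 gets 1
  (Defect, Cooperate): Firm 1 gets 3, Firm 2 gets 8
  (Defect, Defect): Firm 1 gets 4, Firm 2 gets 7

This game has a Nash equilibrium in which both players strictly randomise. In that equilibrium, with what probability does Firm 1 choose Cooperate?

Let x be the probability that Firm 1 plays Cooperate. In a completely mixed equilibrium, Firm 2 must be indifferent between Cooperate and Defect.
Firm 2's expected payoff from Cooperate is −7x + 8(1−x); from Defect it is x + 7(1−x).
Setting these equal: −15x + 8 = −6x + 7, so x = 1/9.

1/9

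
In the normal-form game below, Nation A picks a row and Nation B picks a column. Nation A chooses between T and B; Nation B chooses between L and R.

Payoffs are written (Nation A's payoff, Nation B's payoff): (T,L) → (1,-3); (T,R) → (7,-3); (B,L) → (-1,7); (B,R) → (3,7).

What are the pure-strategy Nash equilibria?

(T, L): Nation A gets 1 ≥ -1 from B, and Nation B gets -3 ≥ -3 from R — Nash equilibrium.
(T, R): Nation A gets 7 ≥ 3 from B, and Nation B gets -3 ≥ -3 from L — Nash equilibrium.
(B, L): Nation A prefers T (1 > -1) — not an equilibrium.
(B, R): Nation A prefers T (7 > 3) — not an equilibrium.

(T, L) and (T, R)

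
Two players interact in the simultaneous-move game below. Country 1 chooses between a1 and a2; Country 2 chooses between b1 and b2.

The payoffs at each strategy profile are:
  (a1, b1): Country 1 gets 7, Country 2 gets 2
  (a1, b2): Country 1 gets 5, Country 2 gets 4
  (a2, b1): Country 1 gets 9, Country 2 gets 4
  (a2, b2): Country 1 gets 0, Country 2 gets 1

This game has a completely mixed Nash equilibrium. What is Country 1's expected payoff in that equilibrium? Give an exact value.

First find q, the probability Country 2 plays b1, from Country 1's indifference between a1 and a2: 7q + 5(1−q) = 9q, giving q = 5/7.
Since Country 1 is indifferent in equilibrium, Country 1's expected payoff equals the payoff from either row against (5/7, 2/7). Using a1: 7(5/7) + 5(2/7) = 45/7.

45/7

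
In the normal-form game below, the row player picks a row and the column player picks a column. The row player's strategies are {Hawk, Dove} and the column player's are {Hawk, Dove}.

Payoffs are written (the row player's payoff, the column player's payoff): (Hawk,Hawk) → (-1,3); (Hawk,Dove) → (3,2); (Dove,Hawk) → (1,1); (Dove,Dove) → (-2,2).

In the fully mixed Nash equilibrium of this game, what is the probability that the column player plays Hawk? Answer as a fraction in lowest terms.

Let c be the probability that the column player plays Hawk. In a completely mixed equilibrium, the row player must be indifferent between Hawk and Dove.
The row player's expected payoff from Hawk is −c + 3(1−c); from Dove it is c − 2(1−c).
Setting these equal: −4c + 3 = 3c − 2, so c = 5/7.

5/7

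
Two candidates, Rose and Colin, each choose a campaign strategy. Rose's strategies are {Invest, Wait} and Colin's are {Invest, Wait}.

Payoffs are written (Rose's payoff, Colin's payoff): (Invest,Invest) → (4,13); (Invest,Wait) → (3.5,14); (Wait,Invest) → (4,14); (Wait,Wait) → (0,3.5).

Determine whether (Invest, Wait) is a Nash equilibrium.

Yes

At (Invest, Wait), Rose earns 3.5; switching to Wait would give 0, so Rose has no profitable deviation.
Colin earns 14; switching to Invest would give 13, so Colin has no profitable deviation.
Neither player can gain by a unilateral deviation, so this profile is a Nash equilibrium.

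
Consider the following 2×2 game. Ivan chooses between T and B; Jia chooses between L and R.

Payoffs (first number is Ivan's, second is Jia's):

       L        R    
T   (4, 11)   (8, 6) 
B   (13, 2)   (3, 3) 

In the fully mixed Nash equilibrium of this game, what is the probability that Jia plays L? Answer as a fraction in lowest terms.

5/14

Let q be the probability that Jia plays L. In a completely mixed equilibrium, Ivan must be indifferent between T and B.
Ivan's expected payoff from T is 4q + 8(1−q); from B it is 13q + 3(1−q).
Setting these equal: −4q + 8 = 10q + 3, so q = 5/14.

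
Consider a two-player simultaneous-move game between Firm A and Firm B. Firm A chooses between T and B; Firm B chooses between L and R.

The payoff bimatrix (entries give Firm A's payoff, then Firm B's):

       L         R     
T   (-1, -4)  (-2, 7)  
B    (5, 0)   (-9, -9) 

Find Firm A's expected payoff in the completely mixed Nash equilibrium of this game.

-19/13

First find q, the probability Firm B plays L, from Firm A's indifference between T and B: −q − 2(1−q) = 5q − 9(1−q), giving q = 7/13.
Since Firm A is indifferent in equilibrium, Firm A's expected payoff equals the payoff from either row against (7/13, 6/13). Using T: −(7/13) − 2(6/13) = -19/13.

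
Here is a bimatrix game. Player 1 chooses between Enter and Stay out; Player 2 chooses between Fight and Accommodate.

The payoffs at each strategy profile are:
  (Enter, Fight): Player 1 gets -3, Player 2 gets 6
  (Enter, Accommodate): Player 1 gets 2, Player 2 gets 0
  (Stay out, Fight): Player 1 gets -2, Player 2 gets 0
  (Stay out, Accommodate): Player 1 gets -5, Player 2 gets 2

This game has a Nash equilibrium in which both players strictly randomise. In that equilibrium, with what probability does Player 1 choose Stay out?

3/4

Let p be the probability that Player 1 plays Enter. In a completely mixed equilibrium, Player 2 must be indifferent between Fight and Accommodate.
Player 2's expected payoff from Fight is 6p; from Accommodate it is 2(1−p).
Setting these equal: 6p = −2p + 2, so p = 1/4.
Therefore Player 1 plays Stay out with probability 1 − 1/4 = 3/4.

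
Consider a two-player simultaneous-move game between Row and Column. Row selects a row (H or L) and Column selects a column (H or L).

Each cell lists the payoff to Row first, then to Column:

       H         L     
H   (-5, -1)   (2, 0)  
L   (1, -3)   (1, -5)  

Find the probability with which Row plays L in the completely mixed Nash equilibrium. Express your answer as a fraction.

Let p be the probability that Row plays H. In a completely mixed equilibrium, Column must be indifferent between H and L.
Column's expected payoff from H is −p − 3(1−p); from L it is −5(1−p).
Setting these equal: 2p − 3 = 5p − 5, so p = 2/3.
Therefore Row plays L with probability 1 − 2/3 = 1/3.

1/3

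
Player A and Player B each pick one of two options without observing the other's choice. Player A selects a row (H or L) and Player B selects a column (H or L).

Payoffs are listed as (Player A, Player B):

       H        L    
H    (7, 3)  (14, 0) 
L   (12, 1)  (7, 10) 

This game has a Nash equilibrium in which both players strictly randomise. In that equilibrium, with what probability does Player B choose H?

7/12

Let y be the probability that Player B plays H. In a completely mixed equilibrium, Player A must be indifferent between H and L.
Player A's expected payoff from H is 7y + 14(1−y); from L it is 12y + 7(1−y).
Setting these equal: −7y + 14 = 5y + 7, so y = 7/12.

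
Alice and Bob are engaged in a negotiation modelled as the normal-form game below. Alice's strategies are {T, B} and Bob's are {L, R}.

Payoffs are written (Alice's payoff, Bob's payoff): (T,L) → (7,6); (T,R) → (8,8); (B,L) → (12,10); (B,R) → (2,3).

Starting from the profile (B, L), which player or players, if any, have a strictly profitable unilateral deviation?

Neither

Alice at (B, L) earns 12; deviating to T yields 7 — not better.
Bob earns 10; deviating to R yields 3 — not better.
Neither player can strictly improve; the profile is a Nash equilibrium.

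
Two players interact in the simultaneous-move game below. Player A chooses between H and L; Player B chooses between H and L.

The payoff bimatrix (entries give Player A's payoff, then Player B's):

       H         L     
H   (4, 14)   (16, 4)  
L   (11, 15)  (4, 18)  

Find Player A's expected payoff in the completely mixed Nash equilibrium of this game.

First find y, the probability Player B plays H, from Player A's indifference between H and L: 4y + 16(1−y) = 11y + 4(1−y), giving y = 12/19.
Since Player A is indifferent in equilibrium, Player A's expected payoff equals the payoff from either row against (12/19, 7/19). Using H: 4(12/19) + 16(7/19) = 160/19.

160/19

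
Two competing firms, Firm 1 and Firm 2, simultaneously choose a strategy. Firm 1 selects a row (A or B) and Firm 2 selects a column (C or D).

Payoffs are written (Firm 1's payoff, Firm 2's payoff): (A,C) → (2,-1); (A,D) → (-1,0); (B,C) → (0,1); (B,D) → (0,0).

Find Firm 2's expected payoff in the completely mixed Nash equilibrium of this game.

First find p, the probability Firm 1 plays A, from Firm 2's indifference between C and D: −p + (1−p) = 0, giving p = 1/2.
Since Firm 2 is indifferent in equilibrium, Firm 2's expected payoff equals the payoff from either column against (1/2, 1/2). Using C: −(1/2) + (1/2) = 0.

0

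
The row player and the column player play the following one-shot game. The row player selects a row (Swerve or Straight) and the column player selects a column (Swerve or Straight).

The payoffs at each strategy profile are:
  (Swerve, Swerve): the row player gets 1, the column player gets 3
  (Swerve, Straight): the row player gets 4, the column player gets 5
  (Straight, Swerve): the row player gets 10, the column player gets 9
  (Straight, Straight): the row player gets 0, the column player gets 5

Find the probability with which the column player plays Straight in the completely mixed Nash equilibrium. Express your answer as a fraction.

9/13

Let c be the probability that the column player plays Swerve. In a completely mixed equilibrium, the row player must be indifferent between Swerve and Straight.
The row player's expected payoff from Swerve is c + 4(1−c); from Straight it is 10c.
Setting these equal: −3c + 4 = 10c, so c = 4/13.
Therefore the column player plays Straight with probability 1 − 4/13 = 9/13.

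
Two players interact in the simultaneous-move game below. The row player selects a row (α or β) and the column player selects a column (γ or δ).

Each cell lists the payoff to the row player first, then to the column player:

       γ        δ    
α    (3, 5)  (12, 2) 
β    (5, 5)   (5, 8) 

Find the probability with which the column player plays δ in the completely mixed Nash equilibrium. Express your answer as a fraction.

2/9

Let q be the probability that the column player plays γ. In a completely mixed equilibrium, the row player must be indifferent between α and β.
The row player's expected payoff from α is 3q + 12(1−q); from β it is 5q + 5(1−q).
Setting these equal: −9q + 12 = 5, so q = 7/9.
Therefore the column player plays δ with probability 1 − 7/9 = 2/9.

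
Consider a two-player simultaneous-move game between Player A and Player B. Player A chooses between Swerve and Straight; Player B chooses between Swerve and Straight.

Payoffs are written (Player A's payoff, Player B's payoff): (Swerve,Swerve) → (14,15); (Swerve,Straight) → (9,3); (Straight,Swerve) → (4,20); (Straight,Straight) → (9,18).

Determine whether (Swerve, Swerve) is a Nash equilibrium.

At (Swerve, Swerve), Player A earns 14; switching to Straight would give 4, so Player A has no profitable deviation.
Player B earns 15; switching to Straight would give 3, so Player B has no profitable deviation.
Neither player can gain by a unilateral deviation, so this profile is a Nash equilibrium.

Yes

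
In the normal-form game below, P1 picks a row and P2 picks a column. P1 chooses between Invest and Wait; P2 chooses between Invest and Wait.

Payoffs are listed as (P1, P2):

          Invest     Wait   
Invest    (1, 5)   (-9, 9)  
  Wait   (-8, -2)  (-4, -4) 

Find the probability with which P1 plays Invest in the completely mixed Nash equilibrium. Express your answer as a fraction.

1/3

Let p be the probability that P1 plays Invest. In a completely mixed equilibrium, P2 must be indifferent between Invest and Wait.
P2's expected payoff from Invest is 5p − 2(1−p); from Wait it is 9p − 4(1−p).
Setting these equal: 7p − 2 = 13p − 4, so p = 1/3.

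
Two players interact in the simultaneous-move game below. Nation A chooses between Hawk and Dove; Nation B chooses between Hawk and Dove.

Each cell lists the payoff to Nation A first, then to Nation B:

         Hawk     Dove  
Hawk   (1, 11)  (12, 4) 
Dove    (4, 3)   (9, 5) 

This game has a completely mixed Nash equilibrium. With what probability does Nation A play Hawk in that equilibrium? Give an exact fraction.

2/9

Let p be the probability that Nation A plays Hawk. In a completely mixed equilibrium, Nation B must be indifferent between Hawk and Dove.
Nation B's expected payoff from Hawk is 11p + 3(1−p); from Dove it is 4p + 5(1−p).
Setting these equal: 8p + 3 = −p + 5, so p = 2/9.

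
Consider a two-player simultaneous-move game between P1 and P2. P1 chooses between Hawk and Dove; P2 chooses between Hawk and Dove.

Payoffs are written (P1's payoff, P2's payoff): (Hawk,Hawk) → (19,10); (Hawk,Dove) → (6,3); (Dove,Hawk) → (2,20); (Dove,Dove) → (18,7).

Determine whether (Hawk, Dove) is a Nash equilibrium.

No

At (Hawk, Dove), P1 earns 6; switching to Dove would give 18, so P1 would deviate.
P2 earns 3; switching to Hawk would give 10, so P2 would deviate.
Since at least one player can profitably deviate, this is not a Nash equilibrium.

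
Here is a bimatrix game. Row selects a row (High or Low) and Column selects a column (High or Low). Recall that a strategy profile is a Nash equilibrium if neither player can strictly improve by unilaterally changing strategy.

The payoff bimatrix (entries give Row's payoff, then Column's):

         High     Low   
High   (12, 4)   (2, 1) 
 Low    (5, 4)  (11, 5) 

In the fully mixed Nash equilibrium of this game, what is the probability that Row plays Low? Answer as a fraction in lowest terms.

3/4

Let r be the probability that Row plays High. In a completely mixed equilibrium, Column must be indifferent between High and Low.
Column's expected payoff from High is 4r + 4(1−r); from Low it is r + 5(1−r).
Setting these equal: 4 = −4r + 5, so r = 1/4.
Therefore Row plays Low with probability 1 − 1/4 = 3/4.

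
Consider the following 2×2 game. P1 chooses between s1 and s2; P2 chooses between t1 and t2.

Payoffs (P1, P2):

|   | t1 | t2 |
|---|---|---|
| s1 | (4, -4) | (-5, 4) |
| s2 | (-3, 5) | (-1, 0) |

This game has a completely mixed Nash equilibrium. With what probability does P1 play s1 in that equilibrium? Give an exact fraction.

Let p be the probability that P1 plays s1. In a completely mixed equilibrium, P2 must be indifferent between t1 and t2.
P2's expected payoff from t1 is −4p + 5(1−p); from t2 it is 4p.
Setting these equal: −9p + 5 = 4p, so p = 5/13.

5/13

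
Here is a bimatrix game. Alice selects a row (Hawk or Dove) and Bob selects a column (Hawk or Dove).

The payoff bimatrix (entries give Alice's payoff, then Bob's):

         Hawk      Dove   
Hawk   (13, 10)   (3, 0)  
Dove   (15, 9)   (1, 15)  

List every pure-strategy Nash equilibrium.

(Hawk, Hawk): Alice prefers Dove (15 > 13) — not an equilibrium.
(Hawk, Dove): Bob prefers Hawk (10 > 0) — not an equilibrium.
(Dove, Hawk): Bob prefers Dove (15 > 9) — not an equilibrium.
(Dove, Dove): Alice prefers Hawk (3 > 1) — not an equilibrium.

none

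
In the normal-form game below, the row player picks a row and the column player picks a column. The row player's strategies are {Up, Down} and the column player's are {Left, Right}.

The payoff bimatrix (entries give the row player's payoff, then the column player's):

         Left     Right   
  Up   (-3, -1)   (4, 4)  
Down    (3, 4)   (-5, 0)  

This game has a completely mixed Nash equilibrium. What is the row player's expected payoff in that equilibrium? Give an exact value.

First find y, the probability the column player plays Left, from the row player's indifference between Up and Down: −3y + 4(1−y) = 3y − 5(1−y), giving y = 3/5.
Since the row player is indifferent in equilibrium, the row player's expected payoff equals the payoff from either row against (3/5, 2/5). Using Up: −3(3/5) + 4(2/5) = -1/5.

-1/5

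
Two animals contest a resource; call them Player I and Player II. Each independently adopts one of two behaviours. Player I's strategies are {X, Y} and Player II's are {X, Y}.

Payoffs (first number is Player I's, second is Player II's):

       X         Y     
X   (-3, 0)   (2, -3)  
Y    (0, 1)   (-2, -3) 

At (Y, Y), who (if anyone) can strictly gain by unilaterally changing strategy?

Both

Player I at (Y, Y) earns -2; deviating to X yields 2 — a strict improvement.
Player II earns -3; deviating to X yields 1 — a strict improvement.
Both Player I and Player II have strictly profitable deviations.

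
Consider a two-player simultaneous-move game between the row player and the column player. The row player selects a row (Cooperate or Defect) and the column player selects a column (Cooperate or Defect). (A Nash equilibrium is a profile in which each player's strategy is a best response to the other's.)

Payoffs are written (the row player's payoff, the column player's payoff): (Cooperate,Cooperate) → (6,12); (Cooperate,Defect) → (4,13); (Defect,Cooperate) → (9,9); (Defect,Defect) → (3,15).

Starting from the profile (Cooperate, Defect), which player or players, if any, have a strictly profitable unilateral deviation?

Neither

The row player at (Cooperate, Defect) earns 4; deviating to Defect yields 3 — not better.
The column player earns 13; deviating to Cooperate yields 12 — not better.
Neither player can strictly improve; the profile is a Nash equilibrium.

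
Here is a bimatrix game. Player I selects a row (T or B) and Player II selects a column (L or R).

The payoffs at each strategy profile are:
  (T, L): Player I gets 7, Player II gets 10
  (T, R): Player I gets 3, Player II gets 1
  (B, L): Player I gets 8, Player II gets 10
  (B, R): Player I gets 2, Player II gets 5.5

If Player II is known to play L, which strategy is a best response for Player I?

Against L, Player I earns 7 from T and 8 from B.
So B is the best response.

B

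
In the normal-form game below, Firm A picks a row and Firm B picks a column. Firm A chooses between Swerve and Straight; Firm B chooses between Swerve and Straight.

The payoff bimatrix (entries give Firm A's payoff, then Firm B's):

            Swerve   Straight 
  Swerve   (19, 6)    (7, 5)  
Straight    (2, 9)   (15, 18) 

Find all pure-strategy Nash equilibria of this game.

(Swerve, Swerve) and (Straight, Straight)

(Swerve, Swerve): Firm A gets 19 ≥ 2 from Straight, and Firm B gets 6 ≥ 5 from Straight — Nash equilibrium.
(Swerve, Straight): Firm A prefers Straight (15 > 7); Firm B prefers Swerve (6 > 5) — not an equilibrium.
(Straight, Swerve): Firm A prefers Swerve (19 > 2); Firm B prefers Straight (18 > 9) — not an equilibrium.
(Straight, Straight): Firm A gets 15 ≥ 7 from Swerve, and Firm B gets 18 ≥ 9 from Swerve — Nash equilibrium.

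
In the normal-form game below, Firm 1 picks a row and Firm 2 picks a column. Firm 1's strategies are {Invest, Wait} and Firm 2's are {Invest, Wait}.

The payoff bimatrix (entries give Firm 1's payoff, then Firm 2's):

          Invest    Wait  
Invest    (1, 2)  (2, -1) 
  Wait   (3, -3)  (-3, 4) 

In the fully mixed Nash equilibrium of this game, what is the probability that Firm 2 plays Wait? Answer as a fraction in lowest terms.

2/7

Let q be the probability that Firm 2 plays Invest. In a completely mixed equilibrium, Firm 1 must be indifferent between Invest and Wait.
Firm 1's expected payoff from Invest is q + 2(1−q); from Wait it is 3q − 3(1−q).
Setting these equal: −q + 2 = 6q − 3, so q = 5/7.
Therefore Firm 2 plays Wait with probability 1 − 5/7 = 2/7.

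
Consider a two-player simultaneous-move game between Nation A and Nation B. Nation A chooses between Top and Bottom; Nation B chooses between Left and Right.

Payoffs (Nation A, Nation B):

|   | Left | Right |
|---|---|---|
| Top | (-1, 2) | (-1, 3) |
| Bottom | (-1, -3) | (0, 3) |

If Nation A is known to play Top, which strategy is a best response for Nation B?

Right

Against Top, Nation B earns 2 from Left and 3 from Right.
So Right is the best response.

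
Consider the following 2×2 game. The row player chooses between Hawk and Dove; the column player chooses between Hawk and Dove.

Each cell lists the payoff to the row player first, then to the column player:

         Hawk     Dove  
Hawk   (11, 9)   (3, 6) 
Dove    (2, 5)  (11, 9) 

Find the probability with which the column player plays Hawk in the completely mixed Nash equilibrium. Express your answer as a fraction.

Let y be the probability that the column player plays Hawk. In a completely mixed equilibrium, the row player must be indifferent between Hawk and Dove.
The row player's expected payoff from Hawk is 11y + 3(1−y); from Dove it is 2y + 11(1−y).
Setting these equal: 8y + 3 = −9y + 11, so y = 8/17.

8/17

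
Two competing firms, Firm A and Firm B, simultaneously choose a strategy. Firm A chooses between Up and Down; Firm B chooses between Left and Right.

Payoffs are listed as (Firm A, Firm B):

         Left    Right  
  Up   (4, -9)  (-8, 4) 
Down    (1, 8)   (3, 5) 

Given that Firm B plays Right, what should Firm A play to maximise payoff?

Against Right, Firm A earns -8 from Up and 3 from Down.
So Down is the best response.

Down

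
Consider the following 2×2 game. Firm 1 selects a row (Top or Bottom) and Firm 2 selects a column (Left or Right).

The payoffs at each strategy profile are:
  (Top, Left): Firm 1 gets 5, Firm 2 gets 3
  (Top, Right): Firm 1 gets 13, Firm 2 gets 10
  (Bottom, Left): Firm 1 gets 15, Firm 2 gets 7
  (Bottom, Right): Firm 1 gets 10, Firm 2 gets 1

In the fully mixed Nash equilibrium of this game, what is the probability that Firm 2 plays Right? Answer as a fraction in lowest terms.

10/13

Let c be the probability that Firm 2 plays Left. In a completely mixed equilibrium, Firm 1 must be indifferent between Top and Bottom.
Firm 1's expected payoff from Top is 5c + 13(1−c); from Bottom it is 15c + 10(1−c).
Setting these equal: −8c + 13 = 5c + 10, so c = 3/13.
Therefore Firm 2 plays Right with probability 1 − 3/13 = 10/13.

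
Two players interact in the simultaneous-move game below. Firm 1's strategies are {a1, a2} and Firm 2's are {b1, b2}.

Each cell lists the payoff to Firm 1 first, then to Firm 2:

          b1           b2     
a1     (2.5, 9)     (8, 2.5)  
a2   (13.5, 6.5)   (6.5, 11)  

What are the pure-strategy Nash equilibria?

none

(a1, b1): Firm 1 prefers a2 (13.5 > 2.5) — not an equilibrium.
(a1, b2): Firm 2 prefers b1 (9 > 2.5) — not an equilibrium.
(a2, b1): Firm 2 prefers b2 (11 > 6.5) — not an equilibrium.
(a2, b2): Firm 1 prefers a1 (8 > 6.5) — not an equilibrium.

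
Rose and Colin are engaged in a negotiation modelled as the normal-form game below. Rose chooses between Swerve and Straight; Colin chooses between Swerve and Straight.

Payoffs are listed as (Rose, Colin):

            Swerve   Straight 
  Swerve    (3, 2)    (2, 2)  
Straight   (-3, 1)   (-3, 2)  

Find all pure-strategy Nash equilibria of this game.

(Swerve, Swerve): Rose gets 3 ≥ -3 from Straight, and Colin gets 2 ≥ 2 from Straight — Nash equilibrium.
(Swerve, Straight): Rose gets 2 ≥ -3 from Straight, and Colin gets 2 ≥ 2 from Swerve — Nash equilibrium.
(Straight, Swerve): Rose prefers Swerve (3 > -3); Colin prefers Straight (2 > 1) — not an equilibrium.
(Straight, Straight): Rose prefers Swerve (2 > -3) — not an equilibrium.

(Swerve, Swerve) and (Swerve, Straight)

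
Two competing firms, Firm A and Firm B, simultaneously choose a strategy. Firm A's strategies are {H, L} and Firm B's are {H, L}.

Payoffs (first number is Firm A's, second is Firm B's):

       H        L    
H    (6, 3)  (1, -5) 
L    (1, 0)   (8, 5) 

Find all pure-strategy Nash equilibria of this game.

(H, H): Firm A gets 6 ≥ 1 from L, and Firm B gets 3 ≥ -5 from L — Nash equilibrium.
(H, L): Firm A prefers L (8 > 1); Firm B prefers H (3 > -5) — not an equilibrium.
(L, H): Firm A prefers H (6 > 1); Firm B prefers L (5 > 0) — not an equilibrium.
(L, L): Firm A gets 8 ≥ 1 from H, and Firm B gets 5 ≥ 0 from H — Nash equilibrium.

(H, H) and (L, L)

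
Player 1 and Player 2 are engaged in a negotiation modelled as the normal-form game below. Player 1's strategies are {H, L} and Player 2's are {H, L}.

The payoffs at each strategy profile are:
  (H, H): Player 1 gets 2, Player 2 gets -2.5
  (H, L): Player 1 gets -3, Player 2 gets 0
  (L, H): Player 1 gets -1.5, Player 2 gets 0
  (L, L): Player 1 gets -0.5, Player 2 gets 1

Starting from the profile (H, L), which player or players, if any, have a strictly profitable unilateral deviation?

Player 1

Player 1 at (H, L) earns -3; deviating to L yields -0.5 — a strict improvement.
Player 2 earns 0; deviating to H yields -2.5 — not better.
Only Player 1 has a strictly profitable deviation.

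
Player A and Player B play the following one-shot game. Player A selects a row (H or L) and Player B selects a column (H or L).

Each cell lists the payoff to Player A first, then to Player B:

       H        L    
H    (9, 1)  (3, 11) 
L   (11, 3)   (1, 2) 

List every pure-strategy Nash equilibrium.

(H, L) and (L, H)

(H, H): Player A prefers L (11 > 9); Player B prefers L (11 > 1) — not an equilibrium.
(H, L): Player A gets 3 ≥ 1 from L, and Player B gets 11 ≥ 1 from H — Nash equilibrium.
(L, H): Player A gets 11 ≥ 9 from H, and Player B gets 3 ≥ 2 from L — Nash equilibrium.
(L, L): Player A prefers H (3 > 1); Player B prefers H (3 > 2) — not an equilibrium.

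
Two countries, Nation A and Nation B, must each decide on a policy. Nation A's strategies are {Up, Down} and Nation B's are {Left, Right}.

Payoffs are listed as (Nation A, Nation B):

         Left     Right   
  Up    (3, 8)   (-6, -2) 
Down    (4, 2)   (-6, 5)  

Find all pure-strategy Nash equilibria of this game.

(Up, Left): Nation A prefers Down (4 > 3) — not an equilibrium.
(Up, Right): Nation B prefers Left (8 > -2) — not an equilibrium.
(Down, Left): Nation B prefers Right (5 > 2) — not an equilibrium.
(Down, Right): Nation A gets -6 ≥ -6 from Up, and Nation B gets 5 ≥ 2 from Left — Nash equilibrium.

(Down, Right)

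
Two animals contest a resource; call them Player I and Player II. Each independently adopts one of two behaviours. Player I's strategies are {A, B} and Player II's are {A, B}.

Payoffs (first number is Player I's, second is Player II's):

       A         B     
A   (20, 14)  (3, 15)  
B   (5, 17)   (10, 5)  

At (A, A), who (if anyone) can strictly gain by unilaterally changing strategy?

Player I at (A, A) earns 20; deviating to B yields 5 — not better.
Player II earns 14; deviating to B yields 15 — a strict improvement.
Only Player II has a strictly profitable deviation.

Player II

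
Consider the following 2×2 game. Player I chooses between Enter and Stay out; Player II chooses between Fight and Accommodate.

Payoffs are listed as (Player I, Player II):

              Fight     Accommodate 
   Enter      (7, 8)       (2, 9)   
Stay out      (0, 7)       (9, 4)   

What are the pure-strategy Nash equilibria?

none

(Enter, Fight): Player II prefers Accommodate (9 > 8) — not an equilibrium.
(Enter, Accommodate): Player I prefers Stay out (9 > 2) — not an equilibrium.
(Stay out, Fight): Player I prefers Enter (7 > 0) — not an equilibrium.
(Stay out, Accommodate): Player II prefers Fight (7 > 4) — not an equilibrium.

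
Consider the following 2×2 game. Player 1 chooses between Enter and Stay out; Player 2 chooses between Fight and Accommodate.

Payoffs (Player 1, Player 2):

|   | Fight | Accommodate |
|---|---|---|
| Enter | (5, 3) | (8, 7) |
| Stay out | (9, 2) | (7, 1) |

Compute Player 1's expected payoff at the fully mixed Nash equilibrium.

37/5

First find q, the probability Player 2 plays Fight, from Player 1's indifference between Enter and Stay out: 5q + 8(1−q) = 9q + 7(1−q), giving q = 1/5.
Since Player 1 is indifferent in equilibrium, Player 1's expected payoff equals the payoff from either row against (1/5, 4/5). Using Enter: 5(1/5) + 8(4/5) = 37/5.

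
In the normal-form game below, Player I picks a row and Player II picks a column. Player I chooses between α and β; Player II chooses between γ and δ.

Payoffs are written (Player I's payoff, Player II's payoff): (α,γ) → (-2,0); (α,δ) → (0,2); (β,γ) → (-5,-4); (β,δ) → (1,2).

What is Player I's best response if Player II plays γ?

Against γ, Player I earns -2 from α and -5 from β.
So α is the best response.

α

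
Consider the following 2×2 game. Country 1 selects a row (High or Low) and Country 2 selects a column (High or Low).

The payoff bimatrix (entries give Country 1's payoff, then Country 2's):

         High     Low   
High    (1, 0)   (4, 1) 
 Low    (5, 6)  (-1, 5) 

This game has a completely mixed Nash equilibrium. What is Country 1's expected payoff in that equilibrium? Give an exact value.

7/3

First find y, the probability Country 2 plays High, from Country 1's indifference between High and Low: y + 4(1−y) = 5y − (1−y), giving y = 5/9.
Since Country 1 is indifferent in equilibrium, Country 1's expected payoff equals the payoff from either row against (5/9, 4/9). Using High: (5/9) + 4(4/9) = 7/3.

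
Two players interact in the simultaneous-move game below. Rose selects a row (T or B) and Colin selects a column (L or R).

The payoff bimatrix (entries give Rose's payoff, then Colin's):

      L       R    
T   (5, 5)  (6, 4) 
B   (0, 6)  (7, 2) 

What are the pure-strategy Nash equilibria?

(T, L): Rose gets 5 ≥ 0 from B, and Colin gets 5 ≥ 4 from R — Nash equilibrium.
(T, R): Rose prefers B (7 > 6); Colin prefers L (5 > 4) — not an equilibrium.
(B, L): Rose prefers T (5 > 0) — not an equilibrium.
(B, R): Colin prefers L (6 > 2) — not an equilibrium.

(T, L)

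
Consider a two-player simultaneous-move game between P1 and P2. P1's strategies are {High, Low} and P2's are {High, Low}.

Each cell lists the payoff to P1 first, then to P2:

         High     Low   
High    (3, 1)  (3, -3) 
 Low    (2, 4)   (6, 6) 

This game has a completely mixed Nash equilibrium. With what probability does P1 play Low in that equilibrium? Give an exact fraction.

2/3

Let x be the probability that P1 plays High. In a completely mixed equilibrium, P2 must be indifferent between High and Low.
P2's expected payoff from High is x + 4(1−x); from Low it is −3x + 6(1−x).
Setting these equal: −3x + 4 = −9x + 6, so x = 1/3.
Therefore P1 plays Low with probability 1 − 1/3 = 2/3.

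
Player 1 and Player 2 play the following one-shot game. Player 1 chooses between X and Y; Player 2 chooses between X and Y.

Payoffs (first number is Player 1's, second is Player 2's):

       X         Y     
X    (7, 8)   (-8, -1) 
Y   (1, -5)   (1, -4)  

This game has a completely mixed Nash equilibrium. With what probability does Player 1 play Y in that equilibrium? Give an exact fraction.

Let x be the probability that Player 1 plays X. In a completely mixed equilibrium, Player 2 must be indifferent between X and Y.
Player 2's expected payoff from X is 8x − 5(1−x); from Y it is −x − 4(1−x).
Setting these equal: 13x − 5 = 3x − 4, so x = 1/10.
Therefore Player 1 plays Y with probability 1 − 1/10 = 9/10.

9/10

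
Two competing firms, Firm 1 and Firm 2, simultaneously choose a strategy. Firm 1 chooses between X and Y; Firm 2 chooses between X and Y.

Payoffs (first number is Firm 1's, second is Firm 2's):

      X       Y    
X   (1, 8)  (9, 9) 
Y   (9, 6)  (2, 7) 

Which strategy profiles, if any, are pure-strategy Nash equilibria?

(X, X): Firm 1 prefers Y (9 > 1); Firm 2 prefers Y (9 > 8) — not an equilibrium.
(X, Y): Firm 1 gets 9 ≥ 2 from Y, and Firm 2 gets 9 ≥ 8 from X — Nash equilibrium.
(Y, X): Firm 2 prefers Y (7 > 6) — not an equilibrium.
(Y, Y): Firm 1 prefers X (9 > 2) — not an equilibrium.

(X, Y)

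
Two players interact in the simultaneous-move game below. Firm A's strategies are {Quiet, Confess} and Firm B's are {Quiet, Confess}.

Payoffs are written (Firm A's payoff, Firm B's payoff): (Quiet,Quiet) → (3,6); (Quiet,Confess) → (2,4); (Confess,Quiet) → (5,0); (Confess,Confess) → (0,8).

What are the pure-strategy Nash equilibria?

none

(Quiet, Quiet): Firm A prefers Confess (5 > 3) — not an equilibrium.
(Quiet, Confess): Firm B prefers Quiet (6 > 4) — not an equilibrium.
(Confess, Quiet): Firm B prefers Confess (8 > 0) — not an equilibrium.
(Confess, Confess): Firm A prefers Quiet (2 > 0) — not an equilibrium.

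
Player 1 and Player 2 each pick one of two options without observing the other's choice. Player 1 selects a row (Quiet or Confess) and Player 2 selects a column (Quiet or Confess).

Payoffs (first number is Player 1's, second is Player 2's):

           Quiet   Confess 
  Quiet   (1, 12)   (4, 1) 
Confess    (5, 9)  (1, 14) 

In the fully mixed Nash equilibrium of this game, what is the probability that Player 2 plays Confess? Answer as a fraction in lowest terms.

4/7

Let y be the probability that Player 2 plays Quiet. In a completely mixed equilibrium, Player 1 must be indifferent between Quiet and Confess.
Player 1's expected payoff from Quiet is y + 4(1−y); from Confess it is 5y + (1−y).
Setting these equal: −3y + 4 = 4y + 1, so y = 3/7.
Therefore Player 2 plays Confess with probability 1 − 3/7 = 4/7.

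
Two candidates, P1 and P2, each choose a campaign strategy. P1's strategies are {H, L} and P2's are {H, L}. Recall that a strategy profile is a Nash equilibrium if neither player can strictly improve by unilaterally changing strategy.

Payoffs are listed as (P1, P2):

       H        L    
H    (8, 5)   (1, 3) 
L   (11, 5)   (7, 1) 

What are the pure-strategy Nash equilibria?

(H, H): P1 prefers L (11 > 8) — not an equilibrium.
(H, L): P1 prefers L (7 > 1); P2 prefers H (5 > 3) — not an equilibrium.
(L, H): P1 gets 11 ≥ 8 from H, and P2 gets 5 ≥ 1 from L — Nash equilibrium.
(L, L): P2 prefers H (5 > 1) — not an equilibrium.

(L, H)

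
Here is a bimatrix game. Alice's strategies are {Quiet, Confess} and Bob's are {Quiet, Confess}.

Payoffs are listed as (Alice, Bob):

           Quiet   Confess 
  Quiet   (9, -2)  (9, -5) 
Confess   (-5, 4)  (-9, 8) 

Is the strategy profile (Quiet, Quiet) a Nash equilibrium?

At (Quiet, Quiet), Alice earns 9; switching to Confess would give -5, so Alice has no profitable deviation.
Bob earns -2; switching to Confess would give -5, so Bob has no profitable deviation.
Neither player can gain by a unilateral deviation, so this profile is a Nash equilibrium.

Yes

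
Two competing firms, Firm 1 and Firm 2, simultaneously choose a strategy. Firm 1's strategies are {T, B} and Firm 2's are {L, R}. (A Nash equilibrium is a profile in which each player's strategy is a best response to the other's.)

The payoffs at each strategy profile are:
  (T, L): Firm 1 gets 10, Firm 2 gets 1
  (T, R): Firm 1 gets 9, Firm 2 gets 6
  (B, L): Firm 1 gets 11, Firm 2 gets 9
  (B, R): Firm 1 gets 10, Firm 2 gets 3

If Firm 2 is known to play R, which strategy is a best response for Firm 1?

B

Against R, Firm 1 earns 9 from T and 10 from B.
So B is the best response.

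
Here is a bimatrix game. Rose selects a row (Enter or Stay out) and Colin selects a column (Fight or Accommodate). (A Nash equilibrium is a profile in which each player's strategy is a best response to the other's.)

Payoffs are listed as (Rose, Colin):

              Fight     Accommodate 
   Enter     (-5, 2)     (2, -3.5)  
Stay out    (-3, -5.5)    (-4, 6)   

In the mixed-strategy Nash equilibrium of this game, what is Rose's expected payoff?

First find q, the probability Colin plays Fight, from Rose's indifference between Enter and Stay out: −5q + 2(1−q) = −3q − 4(1−q), giving q = 3/4.
Since Rose is indifferent in equilibrium, Rose's expected payoff equals the payoff from either row against (3/4, 1/4). Using Enter: −5(3/4) + 2(1/4) = -13/4.

-13/4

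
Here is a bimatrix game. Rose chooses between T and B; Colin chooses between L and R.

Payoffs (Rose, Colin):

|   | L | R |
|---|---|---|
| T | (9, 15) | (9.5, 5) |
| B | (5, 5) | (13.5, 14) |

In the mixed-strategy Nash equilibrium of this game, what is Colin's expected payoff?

First find p, the probability Rose plays T, from Colin's indifference between L and R: 15p + 5(1−p) = 5p + 14(1−p), giving p = 9/19.
Since Colin is indifferent in equilibrium, Colin's expected payoff equals the payoff from either column against (9/19, 10/19). Using L: 15(9/19) + 5(10/19) = 185/19.

185/19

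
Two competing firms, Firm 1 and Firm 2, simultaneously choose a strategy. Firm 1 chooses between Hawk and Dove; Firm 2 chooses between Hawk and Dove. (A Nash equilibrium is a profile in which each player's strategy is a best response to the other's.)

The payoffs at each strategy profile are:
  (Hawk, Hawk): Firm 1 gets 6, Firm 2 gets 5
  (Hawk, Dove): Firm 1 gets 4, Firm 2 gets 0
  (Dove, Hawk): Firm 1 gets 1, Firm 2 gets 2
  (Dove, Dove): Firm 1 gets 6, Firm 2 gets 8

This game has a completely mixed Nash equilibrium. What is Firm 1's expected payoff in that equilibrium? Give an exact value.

First find q, the probability Firm 2 plays Hawk, from Firm 1's indifference between Hawk and Dove: 6q + 4(1−q) = q + 6(1−q), giving q = 2/7.
Since Firm 1 is indifferent in equilibrium, Firm 1's expected payoff equals the payoff from either row against (2/7, 5/7). Using Hawk: 6(2/7) + 4(5/7) = 32/7.

32/7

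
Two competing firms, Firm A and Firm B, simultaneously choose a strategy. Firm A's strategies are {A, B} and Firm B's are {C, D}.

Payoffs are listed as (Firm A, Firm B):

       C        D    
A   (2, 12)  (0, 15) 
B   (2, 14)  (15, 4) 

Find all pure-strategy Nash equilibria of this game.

(B, C)

(A, C): Firm B prefers D (15 > 12) — not an equilibrium.
(A, D): Firm A prefers B (15 > 0) — not an equilibrium.
(B, C): Firm A gets 2 ≥ 2 from A, and Firm B gets 14 ≥ 4 from D — Nash equilibrium.
(B, D): Firm B prefers C (14 > 4) — not an equilibrium.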